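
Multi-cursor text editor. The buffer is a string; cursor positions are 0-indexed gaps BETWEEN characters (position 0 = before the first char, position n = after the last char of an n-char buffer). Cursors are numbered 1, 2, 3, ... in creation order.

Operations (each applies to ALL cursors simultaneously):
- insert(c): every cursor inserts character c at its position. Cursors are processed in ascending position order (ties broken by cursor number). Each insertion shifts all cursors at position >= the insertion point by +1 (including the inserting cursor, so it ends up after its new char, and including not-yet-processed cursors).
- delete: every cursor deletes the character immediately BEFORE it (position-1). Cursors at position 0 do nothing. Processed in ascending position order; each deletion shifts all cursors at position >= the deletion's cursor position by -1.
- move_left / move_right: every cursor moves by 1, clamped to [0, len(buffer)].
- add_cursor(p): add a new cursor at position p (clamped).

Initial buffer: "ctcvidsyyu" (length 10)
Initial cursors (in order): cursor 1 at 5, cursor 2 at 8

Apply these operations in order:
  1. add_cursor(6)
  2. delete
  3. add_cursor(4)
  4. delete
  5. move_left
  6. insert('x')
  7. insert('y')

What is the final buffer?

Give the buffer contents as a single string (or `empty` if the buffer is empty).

Answer: xxxxyyyycyu

Derivation:
After op 1 (add_cursor(6)): buffer="ctcvidsyyu" (len 10), cursors c1@5 c3@6 c2@8, authorship ..........
After op 2 (delete): buffer="ctcvsyu" (len 7), cursors c1@4 c3@4 c2@5, authorship .......
After op 3 (add_cursor(4)): buffer="ctcvsyu" (len 7), cursors c1@4 c3@4 c4@4 c2@5, authorship .......
After op 4 (delete): buffer="cyu" (len 3), cursors c1@1 c2@1 c3@1 c4@1, authorship ...
After op 5 (move_left): buffer="cyu" (len 3), cursors c1@0 c2@0 c3@0 c4@0, authorship ...
After op 6 (insert('x')): buffer="xxxxcyu" (len 7), cursors c1@4 c2@4 c3@4 c4@4, authorship 1234...
After op 7 (insert('y')): buffer="xxxxyyyycyu" (len 11), cursors c1@8 c2@8 c3@8 c4@8, authorship 12341234...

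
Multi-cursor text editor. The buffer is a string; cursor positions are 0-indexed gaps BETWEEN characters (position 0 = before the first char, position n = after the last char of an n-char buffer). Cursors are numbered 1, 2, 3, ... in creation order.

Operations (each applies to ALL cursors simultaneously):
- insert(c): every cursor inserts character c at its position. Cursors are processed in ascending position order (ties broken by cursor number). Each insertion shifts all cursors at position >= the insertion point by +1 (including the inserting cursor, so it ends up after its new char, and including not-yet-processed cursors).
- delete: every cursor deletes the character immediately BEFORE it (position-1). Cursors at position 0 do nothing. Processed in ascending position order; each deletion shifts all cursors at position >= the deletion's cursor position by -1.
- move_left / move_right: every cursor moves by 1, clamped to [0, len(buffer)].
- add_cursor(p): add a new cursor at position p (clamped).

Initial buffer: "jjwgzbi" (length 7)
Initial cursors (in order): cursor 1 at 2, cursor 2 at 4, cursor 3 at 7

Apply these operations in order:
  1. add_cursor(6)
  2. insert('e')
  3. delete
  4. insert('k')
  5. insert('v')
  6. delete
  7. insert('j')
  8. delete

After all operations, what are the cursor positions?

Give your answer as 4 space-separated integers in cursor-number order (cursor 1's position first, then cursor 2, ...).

Answer: 3 6 11 9

Derivation:
After op 1 (add_cursor(6)): buffer="jjwgzbi" (len 7), cursors c1@2 c2@4 c4@6 c3@7, authorship .......
After op 2 (insert('e')): buffer="jjewgezbeie" (len 11), cursors c1@3 c2@6 c4@9 c3@11, authorship ..1..2..4.3
After op 3 (delete): buffer="jjwgzbi" (len 7), cursors c1@2 c2@4 c4@6 c3@7, authorship .......
After op 4 (insert('k')): buffer="jjkwgkzbkik" (len 11), cursors c1@3 c2@6 c4@9 c3@11, authorship ..1..2..4.3
After op 5 (insert('v')): buffer="jjkvwgkvzbkvikv" (len 15), cursors c1@4 c2@8 c4@12 c3@15, authorship ..11..22..44.33
After op 6 (delete): buffer="jjkwgkzbkik" (len 11), cursors c1@3 c2@6 c4@9 c3@11, authorship ..1..2..4.3
After op 7 (insert('j')): buffer="jjkjwgkjzbkjikj" (len 15), cursors c1@4 c2@8 c4@12 c3@15, authorship ..11..22..44.33
After op 8 (delete): buffer="jjkwgkzbkik" (len 11), cursors c1@3 c2@6 c4@9 c3@11, authorship ..1..2..4.3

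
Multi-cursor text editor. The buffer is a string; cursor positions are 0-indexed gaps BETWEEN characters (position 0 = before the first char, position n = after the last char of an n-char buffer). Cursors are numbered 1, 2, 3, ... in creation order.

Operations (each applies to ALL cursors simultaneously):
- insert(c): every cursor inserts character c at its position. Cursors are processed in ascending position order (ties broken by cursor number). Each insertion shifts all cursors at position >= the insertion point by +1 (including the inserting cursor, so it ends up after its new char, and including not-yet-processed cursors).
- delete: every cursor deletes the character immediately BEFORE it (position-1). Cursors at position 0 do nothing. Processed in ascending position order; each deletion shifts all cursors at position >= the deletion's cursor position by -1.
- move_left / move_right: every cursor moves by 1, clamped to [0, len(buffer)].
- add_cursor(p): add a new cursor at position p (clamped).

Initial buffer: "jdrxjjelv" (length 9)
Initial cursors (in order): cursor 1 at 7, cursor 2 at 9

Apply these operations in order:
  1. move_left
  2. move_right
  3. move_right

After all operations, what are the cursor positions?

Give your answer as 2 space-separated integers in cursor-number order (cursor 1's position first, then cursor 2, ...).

Answer: 8 9

Derivation:
After op 1 (move_left): buffer="jdrxjjelv" (len 9), cursors c1@6 c2@8, authorship .........
After op 2 (move_right): buffer="jdrxjjelv" (len 9), cursors c1@7 c2@9, authorship .........
After op 3 (move_right): buffer="jdrxjjelv" (len 9), cursors c1@8 c2@9, authorship .........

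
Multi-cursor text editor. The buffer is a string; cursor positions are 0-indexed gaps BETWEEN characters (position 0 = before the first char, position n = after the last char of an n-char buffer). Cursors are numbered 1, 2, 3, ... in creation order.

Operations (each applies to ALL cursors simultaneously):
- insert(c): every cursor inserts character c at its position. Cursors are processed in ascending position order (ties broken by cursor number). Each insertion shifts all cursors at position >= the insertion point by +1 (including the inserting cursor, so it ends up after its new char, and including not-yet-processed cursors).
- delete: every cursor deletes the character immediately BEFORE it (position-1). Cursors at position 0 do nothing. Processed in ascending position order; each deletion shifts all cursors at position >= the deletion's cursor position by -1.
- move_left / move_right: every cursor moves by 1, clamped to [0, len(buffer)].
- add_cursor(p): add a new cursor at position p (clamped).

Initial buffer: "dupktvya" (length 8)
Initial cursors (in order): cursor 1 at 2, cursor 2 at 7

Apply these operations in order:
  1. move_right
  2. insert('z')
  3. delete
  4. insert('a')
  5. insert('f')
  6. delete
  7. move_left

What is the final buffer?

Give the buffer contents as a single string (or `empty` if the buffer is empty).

Answer: dupaktvyaa

Derivation:
After op 1 (move_right): buffer="dupktvya" (len 8), cursors c1@3 c2@8, authorship ........
After op 2 (insert('z')): buffer="dupzktvyaz" (len 10), cursors c1@4 c2@10, authorship ...1.....2
After op 3 (delete): buffer="dupktvya" (len 8), cursors c1@3 c2@8, authorship ........
After op 4 (insert('a')): buffer="dupaktvyaa" (len 10), cursors c1@4 c2@10, authorship ...1.....2
After op 5 (insert('f')): buffer="dupafktvyaaf" (len 12), cursors c1@5 c2@12, authorship ...11.....22
After op 6 (delete): buffer="dupaktvyaa" (len 10), cursors c1@4 c2@10, authorship ...1.....2
After op 7 (move_left): buffer="dupaktvyaa" (len 10), cursors c1@3 c2@9, authorship ...1.....2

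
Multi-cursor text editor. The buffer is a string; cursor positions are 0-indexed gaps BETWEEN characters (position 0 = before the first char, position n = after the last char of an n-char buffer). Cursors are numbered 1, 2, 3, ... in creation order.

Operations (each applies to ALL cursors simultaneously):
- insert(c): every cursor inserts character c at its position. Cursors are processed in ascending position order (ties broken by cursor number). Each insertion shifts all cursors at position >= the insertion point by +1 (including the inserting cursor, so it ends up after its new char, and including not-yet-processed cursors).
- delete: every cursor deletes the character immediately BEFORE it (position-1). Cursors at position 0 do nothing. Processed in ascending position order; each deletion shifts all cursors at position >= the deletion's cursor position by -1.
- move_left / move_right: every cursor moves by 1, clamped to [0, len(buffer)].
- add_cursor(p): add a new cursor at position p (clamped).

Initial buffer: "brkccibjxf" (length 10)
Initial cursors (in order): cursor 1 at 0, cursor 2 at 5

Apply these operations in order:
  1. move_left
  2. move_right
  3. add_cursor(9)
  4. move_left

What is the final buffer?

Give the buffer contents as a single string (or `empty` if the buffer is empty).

Answer: brkccibjxf

Derivation:
After op 1 (move_left): buffer="brkccibjxf" (len 10), cursors c1@0 c2@4, authorship ..........
After op 2 (move_right): buffer="brkccibjxf" (len 10), cursors c1@1 c2@5, authorship ..........
After op 3 (add_cursor(9)): buffer="brkccibjxf" (len 10), cursors c1@1 c2@5 c3@9, authorship ..........
After op 4 (move_left): buffer="brkccibjxf" (len 10), cursors c1@0 c2@4 c3@8, authorship ..........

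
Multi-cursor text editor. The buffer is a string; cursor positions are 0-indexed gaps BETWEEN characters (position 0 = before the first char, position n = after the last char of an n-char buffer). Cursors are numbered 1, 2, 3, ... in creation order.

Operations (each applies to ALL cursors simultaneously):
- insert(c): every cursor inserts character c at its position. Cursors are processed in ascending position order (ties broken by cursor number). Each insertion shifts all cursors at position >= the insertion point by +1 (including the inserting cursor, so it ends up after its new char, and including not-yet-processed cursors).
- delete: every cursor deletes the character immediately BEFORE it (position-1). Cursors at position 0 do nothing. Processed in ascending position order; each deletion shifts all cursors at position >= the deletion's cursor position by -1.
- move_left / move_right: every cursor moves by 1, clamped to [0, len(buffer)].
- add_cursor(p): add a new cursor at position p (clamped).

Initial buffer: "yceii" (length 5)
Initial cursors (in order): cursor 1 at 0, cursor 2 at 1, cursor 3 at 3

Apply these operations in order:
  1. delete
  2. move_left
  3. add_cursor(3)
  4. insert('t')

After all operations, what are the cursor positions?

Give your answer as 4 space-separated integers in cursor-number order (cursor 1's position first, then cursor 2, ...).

Answer: 3 3 3 7

Derivation:
After op 1 (delete): buffer="cii" (len 3), cursors c1@0 c2@0 c3@1, authorship ...
After op 2 (move_left): buffer="cii" (len 3), cursors c1@0 c2@0 c3@0, authorship ...
After op 3 (add_cursor(3)): buffer="cii" (len 3), cursors c1@0 c2@0 c3@0 c4@3, authorship ...
After op 4 (insert('t')): buffer="tttciit" (len 7), cursors c1@3 c2@3 c3@3 c4@7, authorship 123...4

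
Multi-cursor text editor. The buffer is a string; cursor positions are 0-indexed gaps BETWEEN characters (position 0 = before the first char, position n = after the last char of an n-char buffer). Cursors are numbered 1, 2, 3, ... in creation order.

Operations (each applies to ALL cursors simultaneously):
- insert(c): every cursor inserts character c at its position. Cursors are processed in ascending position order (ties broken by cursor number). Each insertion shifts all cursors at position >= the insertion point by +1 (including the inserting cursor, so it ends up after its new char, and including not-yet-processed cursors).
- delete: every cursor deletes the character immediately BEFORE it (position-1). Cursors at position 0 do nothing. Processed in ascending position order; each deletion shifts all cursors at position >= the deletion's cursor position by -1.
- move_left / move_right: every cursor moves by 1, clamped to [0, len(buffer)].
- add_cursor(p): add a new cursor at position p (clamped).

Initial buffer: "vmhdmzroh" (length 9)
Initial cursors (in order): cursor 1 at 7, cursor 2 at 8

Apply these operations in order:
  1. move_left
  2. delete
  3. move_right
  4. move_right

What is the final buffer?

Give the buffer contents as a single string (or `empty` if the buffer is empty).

Answer: vmhdmoh

Derivation:
After op 1 (move_left): buffer="vmhdmzroh" (len 9), cursors c1@6 c2@7, authorship .........
After op 2 (delete): buffer="vmhdmoh" (len 7), cursors c1@5 c2@5, authorship .......
After op 3 (move_right): buffer="vmhdmoh" (len 7), cursors c1@6 c2@6, authorship .......
After op 4 (move_right): buffer="vmhdmoh" (len 7), cursors c1@7 c2@7, authorship .......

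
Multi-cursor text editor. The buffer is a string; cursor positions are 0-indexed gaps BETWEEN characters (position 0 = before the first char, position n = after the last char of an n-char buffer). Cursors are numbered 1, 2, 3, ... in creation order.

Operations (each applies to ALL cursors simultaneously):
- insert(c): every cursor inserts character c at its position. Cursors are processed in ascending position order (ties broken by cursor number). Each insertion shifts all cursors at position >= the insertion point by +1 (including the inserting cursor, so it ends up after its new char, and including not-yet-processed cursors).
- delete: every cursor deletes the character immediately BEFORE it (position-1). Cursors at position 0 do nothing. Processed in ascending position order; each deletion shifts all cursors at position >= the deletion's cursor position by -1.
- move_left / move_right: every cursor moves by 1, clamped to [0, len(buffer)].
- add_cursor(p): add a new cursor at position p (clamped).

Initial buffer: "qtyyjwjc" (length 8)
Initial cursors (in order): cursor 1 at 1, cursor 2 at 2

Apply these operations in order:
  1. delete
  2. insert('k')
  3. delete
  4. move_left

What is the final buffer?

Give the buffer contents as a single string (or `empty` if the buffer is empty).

Answer: yyjwjc

Derivation:
After op 1 (delete): buffer="yyjwjc" (len 6), cursors c1@0 c2@0, authorship ......
After op 2 (insert('k')): buffer="kkyyjwjc" (len 8), cursors c1@2 c2@2, authorship 12......
After op 3 (delete): buffer="yyjwjc" (len 6), cursors c1@0 c2@0, authorship ......
After op 4 (move_left): buffer="yyjwjc" (len 6), cursors c1@0 c2@0, authorship ......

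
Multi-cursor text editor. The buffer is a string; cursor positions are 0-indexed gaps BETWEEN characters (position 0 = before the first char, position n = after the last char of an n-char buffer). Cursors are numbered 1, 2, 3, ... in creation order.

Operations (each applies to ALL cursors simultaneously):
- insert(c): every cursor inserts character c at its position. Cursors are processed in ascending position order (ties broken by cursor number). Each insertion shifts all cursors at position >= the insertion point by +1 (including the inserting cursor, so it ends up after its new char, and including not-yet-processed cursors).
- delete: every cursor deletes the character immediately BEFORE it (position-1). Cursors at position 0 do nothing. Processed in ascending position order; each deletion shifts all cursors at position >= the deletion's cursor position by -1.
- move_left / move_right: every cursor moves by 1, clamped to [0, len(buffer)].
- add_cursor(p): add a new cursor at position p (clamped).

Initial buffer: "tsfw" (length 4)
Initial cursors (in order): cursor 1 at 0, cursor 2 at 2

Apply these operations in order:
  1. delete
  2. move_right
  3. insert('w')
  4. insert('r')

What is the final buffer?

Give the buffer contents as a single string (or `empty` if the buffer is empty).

Answer: twrfwrw

Derivation:
After op 1 (delete): buffer="tfw" (len 3), cursors c1@0 c2@1, authorship ...
After op 2 (move_right): buffer="tfw" (len 3), cursors c1@1 c2@2, authorship ...
After op 3 (insert('w')): buffer="twfww" (len 5), cursors c1@2 c2@4, authorship .1.2.
After op 4 (insert('r')): buffer="twrfwrw" (len 7), cursors c1@3 c2@6, authorship .11.22.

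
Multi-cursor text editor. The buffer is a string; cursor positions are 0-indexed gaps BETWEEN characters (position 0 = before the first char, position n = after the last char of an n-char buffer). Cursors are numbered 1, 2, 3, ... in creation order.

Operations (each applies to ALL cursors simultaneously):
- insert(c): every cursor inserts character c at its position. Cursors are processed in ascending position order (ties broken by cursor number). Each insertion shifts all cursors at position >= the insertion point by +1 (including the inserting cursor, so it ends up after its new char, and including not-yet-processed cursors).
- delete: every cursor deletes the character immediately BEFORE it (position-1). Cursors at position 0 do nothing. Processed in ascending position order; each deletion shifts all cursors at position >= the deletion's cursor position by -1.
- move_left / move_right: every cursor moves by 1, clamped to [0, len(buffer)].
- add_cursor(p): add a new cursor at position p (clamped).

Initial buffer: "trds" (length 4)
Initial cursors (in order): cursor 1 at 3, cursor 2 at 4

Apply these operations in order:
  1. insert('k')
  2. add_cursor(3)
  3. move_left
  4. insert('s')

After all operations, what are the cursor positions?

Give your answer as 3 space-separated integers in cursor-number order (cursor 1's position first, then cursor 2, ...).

After op 1 (insert('k')): buffer="trdksk" (len 6), cursors c1@4 c2@6, authorship ...1.2
After op 2 (add_cursor(3)): buffer="trdksk" (len 6), cursors c3@3 c1@4 c2@6, authorship ...1.2
After op 3 (move_left): buffer="trdksk" (len 6), cursors c3@2 c1@3 c2@5, authorship ...1.2
After op 4 (insert('s')): buffer="trsdskssk" (len 9), cursors c3@3 c1@5 c2@8, authorship ..3.11.22

Answer: 5 8 3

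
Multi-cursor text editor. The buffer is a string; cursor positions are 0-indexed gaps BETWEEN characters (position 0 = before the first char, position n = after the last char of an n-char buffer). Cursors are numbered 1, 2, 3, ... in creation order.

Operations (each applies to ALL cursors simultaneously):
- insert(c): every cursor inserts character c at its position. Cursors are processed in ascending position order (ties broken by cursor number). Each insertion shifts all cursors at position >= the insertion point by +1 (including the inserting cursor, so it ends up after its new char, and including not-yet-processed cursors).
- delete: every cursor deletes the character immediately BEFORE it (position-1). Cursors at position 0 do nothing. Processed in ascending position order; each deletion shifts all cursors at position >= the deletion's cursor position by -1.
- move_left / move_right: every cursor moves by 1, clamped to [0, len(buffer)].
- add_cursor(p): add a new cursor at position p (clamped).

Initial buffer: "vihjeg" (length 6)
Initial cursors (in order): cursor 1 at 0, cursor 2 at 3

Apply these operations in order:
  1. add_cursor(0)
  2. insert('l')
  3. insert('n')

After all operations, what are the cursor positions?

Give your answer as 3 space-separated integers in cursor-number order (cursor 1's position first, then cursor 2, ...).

After op 1 (add_cursor(0)): buffer="vihjeg" (len 6), cursors c1@0 c3@0 c2@3, authorship ......
After op 2 (insert('l')): buffer="llvihljeg" (len 9), cursors c1@2 c3@2 c2@6, authorship 13...2...
After op 3 (insert('n')): buffer="llnnvihlnjeg" (len 12), cursors c1@4 c3@4 c2@9, authorship 1313...22...

Answer: 4 9 4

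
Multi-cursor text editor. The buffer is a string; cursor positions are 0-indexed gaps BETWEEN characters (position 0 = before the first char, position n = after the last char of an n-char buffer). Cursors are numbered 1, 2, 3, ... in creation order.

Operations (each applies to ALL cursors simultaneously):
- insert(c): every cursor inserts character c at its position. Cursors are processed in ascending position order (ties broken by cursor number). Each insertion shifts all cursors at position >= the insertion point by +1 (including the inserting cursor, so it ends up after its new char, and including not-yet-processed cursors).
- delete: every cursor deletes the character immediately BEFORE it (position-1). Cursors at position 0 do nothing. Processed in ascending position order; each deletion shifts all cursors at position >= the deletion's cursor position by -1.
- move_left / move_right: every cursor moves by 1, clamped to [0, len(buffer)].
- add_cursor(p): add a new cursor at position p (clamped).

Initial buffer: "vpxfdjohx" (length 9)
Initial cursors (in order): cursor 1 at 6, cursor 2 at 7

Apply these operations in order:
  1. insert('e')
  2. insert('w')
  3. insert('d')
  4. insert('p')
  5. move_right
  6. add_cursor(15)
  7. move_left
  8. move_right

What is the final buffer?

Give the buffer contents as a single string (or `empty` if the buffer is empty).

Answer: vpxfdjewdpoewdphx

Derivation:
After op 1 (insert('e')): buffer="vpxfdjeoehx" (len 11), cursors c1@7 c2@9, authorship ......1.2..
After op 2 (insert('w')): buffer="vpxfdjewoewhx" (len 13), cursors c1@8 c2@11, authorship ......11.22..
After op 3 (insert('d')): buffer="vpxfdjewdoewdhx" (len 15), cursors c1@9 c2@13, authorship ......111.222..
After op 4 (insert('p')): buffer="vpxfdjewdpoewdphx" (len 17), cursors c1@10 c2@15, authorship ......1111.2222..
After op 5 (move_right): buffer="vpxfdjewdpoewdphx" (len 17), cursors c1@11 c2@16, authorship ......1111.2222..
After op 6 (add_cursor(15)): buffer="vpxfdjewdpoewdphx" (len 17), cursors c1@11 c3@15 c2@16, authorship ......1111.2222..
After op 7 (move_left): buffer="vpxfdjewdpoewdphx" (len 17), cursors c1@10 c3@14 c2@15, authorship ......1111.2222..
After op 8 (move_right): buffer="vpxfdjewdpoewdphx" (len 17), cursors c1@11 c3@15 c2@16, authorship ......1111.2222..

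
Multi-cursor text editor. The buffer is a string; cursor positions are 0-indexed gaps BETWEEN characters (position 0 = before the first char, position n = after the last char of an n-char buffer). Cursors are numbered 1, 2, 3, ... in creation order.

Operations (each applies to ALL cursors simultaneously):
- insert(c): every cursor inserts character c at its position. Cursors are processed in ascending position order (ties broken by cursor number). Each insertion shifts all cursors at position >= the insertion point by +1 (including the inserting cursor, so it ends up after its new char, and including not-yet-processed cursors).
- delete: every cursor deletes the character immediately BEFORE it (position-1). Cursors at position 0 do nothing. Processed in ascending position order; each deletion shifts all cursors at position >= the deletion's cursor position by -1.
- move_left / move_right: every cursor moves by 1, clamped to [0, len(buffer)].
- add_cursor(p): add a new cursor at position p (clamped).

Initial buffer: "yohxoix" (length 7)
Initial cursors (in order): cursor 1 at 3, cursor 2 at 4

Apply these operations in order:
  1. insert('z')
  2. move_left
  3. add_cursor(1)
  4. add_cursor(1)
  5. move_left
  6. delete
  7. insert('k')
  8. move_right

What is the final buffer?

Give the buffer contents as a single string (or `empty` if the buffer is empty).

After op 1 (insert('z')): buffer="yohzxzoix" (len 9), cursors c1@4 c2@6, authorship ...1.2...
After op 2 (move_left): buffer="yohzxzoix" (len 9), cursors c1@3 c2@5, authorship ...1.2...
After op 3 (add_cursor(1)): buffer="yohzxzoix" (len 9), cursors c3@1 c1@3 c2@5, authorship ...1.2...
After op 4 (add_cursor(1)): buffer="yohzxzoix" (len 9), cursors c3@1 c4@1 c1@3 c2@5, authorship ...1.2...
After op 5 (move_left): buffer="yohzxzoix" (len 9), cursors c3@0 c4@0 c1@2 c2@4, authorship ...1.2...
After op 6 (delete): buffer="yhxzoix" (len 7), cursors c3@0 c4@0 c1@1 c2@2, authorship ...2...
After op 7 (insert('k')): buffer="kkykhkxzoix" (len 11), cursors c3@2 c4@2 c1@4 c2@6, authorship 34.1.2.2...
After op 8 (move_right): buffer="kkykhkxzoix" (len 11), cursors c3@3 c4@3 c1@5 c2@7, authorship 34.1.2.2...

Answer: kkykhkxzoix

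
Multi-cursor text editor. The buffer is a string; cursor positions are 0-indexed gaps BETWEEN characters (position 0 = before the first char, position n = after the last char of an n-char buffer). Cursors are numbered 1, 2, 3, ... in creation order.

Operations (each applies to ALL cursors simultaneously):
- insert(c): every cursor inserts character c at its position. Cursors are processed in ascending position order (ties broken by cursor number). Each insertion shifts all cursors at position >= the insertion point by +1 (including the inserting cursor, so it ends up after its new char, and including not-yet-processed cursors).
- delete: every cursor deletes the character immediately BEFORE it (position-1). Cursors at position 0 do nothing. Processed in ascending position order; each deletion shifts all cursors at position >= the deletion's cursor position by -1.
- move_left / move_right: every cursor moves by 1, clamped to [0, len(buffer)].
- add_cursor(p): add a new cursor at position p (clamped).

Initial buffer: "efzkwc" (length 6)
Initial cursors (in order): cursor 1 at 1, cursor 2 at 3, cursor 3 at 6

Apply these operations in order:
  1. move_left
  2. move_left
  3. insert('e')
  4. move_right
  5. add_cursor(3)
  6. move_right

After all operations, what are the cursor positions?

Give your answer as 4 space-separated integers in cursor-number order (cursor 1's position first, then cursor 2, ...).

Answer: 3 5 9 4

Derivation:
After op 1 (move_left): buffer="efzkwc" (len 6), cursors c1@0 c2@2 c3@5, authorship ......
After op 2 (move_left): buffer="efzkwc" (len 6), cursors c1@0 c2@1 c3@4, authorship ......
After op 3 (insert('e')): buffer="eeefzkewc" (len 9), cursors c1@1 c2@3 c3@7, authorship 1.2...3..
After op 4 (move_right): buffer="eeefzkewc" (len 9), cursors c1@2 c2@4 c3@8, authorship 1.2...3..
After op 5 (add_cursor(3)): buffer="eeefzkewc" (len 9), cursors c1@2 c4@3 c2@4 c3@8, authorship 1.2...3..
After op 6 (move_right): buffer="eeefzkewc" (len 9), cursors c1@3 c4@4 c2@5 c3@9, authorship 1.2...3..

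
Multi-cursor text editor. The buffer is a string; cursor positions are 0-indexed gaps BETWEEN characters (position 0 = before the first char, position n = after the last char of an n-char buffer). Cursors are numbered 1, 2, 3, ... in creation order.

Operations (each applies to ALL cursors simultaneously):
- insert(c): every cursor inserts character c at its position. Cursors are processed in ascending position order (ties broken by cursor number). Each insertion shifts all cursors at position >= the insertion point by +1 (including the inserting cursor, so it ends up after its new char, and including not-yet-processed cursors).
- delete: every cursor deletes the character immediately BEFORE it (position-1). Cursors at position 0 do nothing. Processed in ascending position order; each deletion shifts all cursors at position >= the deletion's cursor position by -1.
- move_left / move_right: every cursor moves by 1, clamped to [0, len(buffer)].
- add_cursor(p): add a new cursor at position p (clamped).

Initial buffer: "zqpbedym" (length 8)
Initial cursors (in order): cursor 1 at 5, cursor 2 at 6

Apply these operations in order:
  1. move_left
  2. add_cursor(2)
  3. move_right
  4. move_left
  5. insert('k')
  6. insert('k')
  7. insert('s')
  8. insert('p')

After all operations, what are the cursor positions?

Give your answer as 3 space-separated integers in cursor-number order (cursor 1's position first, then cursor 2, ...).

Answer: 12 17 6

Derivation:
After op 1 (move_left): buffer="zqpbedym" (len 8), cursors c1@4 c2@5, authorship ........
After op 2 (add_cursor(2)): buffer="zqpbedym" (len 8), cursors c3@2 c1@4 c2@5, authorship ........
After op 3 (move_right): buffer="zqpbedym" (len 8), cursors c3@3 c1@5 c2@6, authorship ........
After op 4 (move_left): buffer="zqpbedym" (len 8), cursors c3@2 c1@4 c2@5, authorship ........
After op 5 (insert('k')): buffer="zqkpbkekdym" (len 11), cursors c3@3 c1@6 c2@8, authorship ..3..1.2...
After op 6 (insert('k')): buffer="zqkkpbkkekkdym" (len 14), cursors c3@4 c1@8 c2@11, authorship ..33..11.22...
After op 7 (insert('s')): buffer="zqkkspbkksekksdym" (len 17), cursors c3@5 c1@10 c2@14, authorship ..333..111.222...
After op 8 (insert('p')): buffer="zqkksppbkkspekkspdym" (len 20), cursors c3@6 c1@12 c2@17, authorship ..3333..1111.2222...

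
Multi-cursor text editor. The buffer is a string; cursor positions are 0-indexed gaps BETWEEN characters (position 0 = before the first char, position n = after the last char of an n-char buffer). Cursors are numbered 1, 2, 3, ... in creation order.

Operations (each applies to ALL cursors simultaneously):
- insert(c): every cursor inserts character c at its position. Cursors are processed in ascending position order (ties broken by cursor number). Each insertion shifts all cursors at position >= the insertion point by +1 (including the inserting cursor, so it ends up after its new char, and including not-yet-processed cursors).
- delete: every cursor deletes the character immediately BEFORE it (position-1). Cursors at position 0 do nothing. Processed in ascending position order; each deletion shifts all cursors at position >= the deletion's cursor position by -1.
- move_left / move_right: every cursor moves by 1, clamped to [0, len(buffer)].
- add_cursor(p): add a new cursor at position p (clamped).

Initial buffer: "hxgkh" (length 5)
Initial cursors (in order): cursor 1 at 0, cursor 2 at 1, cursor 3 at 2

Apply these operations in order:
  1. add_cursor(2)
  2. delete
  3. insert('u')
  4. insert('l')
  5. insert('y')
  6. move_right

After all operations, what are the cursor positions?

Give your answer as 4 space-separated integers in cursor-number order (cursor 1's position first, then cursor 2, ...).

Answer: 13 13 13 13

Derivation:
After op 1 (add_cursor(2)): buffer="hxgkh" (len 5), cursors c1@0 c2@1 c3@2 c4@2, authorship .....
After op 2 (delete): buffer="gkh" (len 3), cursors c1@0 c2@0 c3@0 c4@0, authorship ...
After op 3 (insert('u')): buffer="uuuugkh" (len 7), cursors c1@4 c2@4 c3@4 c4@4, authorship 1234...
After op 4 (insert('l')): buffer="uuuullllgkh" (len 11), cursors c1@8 c2@8 c3@8 c4@8, authorship 12341234...
After op 5 (insert('y')): buffer="uuuullllyyyygkh" (len 15), cursors c1@12 c2@12 c3@12 c4@12, authorship 123412341234...
After op 6 (move_right): buffer="uuuullllyyyygkh" (len 15), cursors c1@13 c2@13 c3@13 c4@13, authorship 123412341234...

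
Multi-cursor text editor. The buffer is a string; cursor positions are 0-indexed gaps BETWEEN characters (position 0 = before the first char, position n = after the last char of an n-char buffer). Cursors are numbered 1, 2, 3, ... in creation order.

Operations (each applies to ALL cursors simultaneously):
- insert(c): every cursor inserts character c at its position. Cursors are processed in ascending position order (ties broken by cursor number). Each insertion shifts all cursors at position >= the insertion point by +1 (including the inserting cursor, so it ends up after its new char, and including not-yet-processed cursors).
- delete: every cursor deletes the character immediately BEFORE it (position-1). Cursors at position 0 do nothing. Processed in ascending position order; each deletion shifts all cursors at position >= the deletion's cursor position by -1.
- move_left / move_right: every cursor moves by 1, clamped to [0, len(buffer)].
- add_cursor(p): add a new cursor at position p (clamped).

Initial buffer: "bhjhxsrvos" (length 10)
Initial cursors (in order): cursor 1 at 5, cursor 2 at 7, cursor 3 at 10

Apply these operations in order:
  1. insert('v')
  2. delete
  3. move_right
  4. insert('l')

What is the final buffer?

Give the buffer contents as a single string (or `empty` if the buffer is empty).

After op 1 (insert('v')): buffer="bhjhxvsrvvosv" (len 13), cursors c1@6 c2@9 c3@13, authorship .....1..2...3
After op 2 (delete): buffer="bhjhxsrvos" (len 10), cursors c1@5 c2@7 c3@10, authorship ..........
After op 3 (move_right): buffer="bhjhxsrvos" (len 10), cursors c1@6 c2@8 c3@10, authorship ..........
After op 4 (insert('l')): buffer="bhjhxslrvlosl" (len 13), cursors c1@7 c2@10 c3@13, authorship ......1..2..3

Answer: bhjhxslrvlosl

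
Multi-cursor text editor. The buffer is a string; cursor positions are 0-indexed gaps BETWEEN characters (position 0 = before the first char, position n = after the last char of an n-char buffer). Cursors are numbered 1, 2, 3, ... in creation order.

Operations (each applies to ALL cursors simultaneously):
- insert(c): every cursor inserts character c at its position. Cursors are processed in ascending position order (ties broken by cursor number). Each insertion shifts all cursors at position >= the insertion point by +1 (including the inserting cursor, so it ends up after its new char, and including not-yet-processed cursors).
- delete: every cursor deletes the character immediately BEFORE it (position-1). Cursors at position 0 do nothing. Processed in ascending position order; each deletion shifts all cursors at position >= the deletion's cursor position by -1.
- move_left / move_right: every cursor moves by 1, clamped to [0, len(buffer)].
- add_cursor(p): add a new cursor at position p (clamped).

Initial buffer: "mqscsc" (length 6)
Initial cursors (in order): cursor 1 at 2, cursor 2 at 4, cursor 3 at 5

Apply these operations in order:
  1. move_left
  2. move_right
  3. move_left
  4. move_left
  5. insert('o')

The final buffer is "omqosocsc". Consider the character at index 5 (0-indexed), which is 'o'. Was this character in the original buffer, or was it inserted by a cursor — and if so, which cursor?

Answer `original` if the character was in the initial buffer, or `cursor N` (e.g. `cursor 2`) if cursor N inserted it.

Answer: cursor 3

Derivation:
After op 1 (move_left): buffer="mqscsc" (len 6), cursors c1@1 c2@3 c3@4, authorship ......
After op 2 (move_right): buffer="mqscsc" (len 6), cursors c1@2 c2@4 c3@5, authorship ......
After op 3 (move_left): buffer="mqscsc" (len 6), cursors c1@1 c2@3 c3@4, authorship ......
After op 4 (move_left): buffer="mqscsc" (len 6), cursors c1@0 c2@2 c3@3, authorship ......
After op 5 (insert('o')): buffer="omqosocsc" (len 9), cursors c1@1 c2@4 c3@6, authorship 1..2.3...
Authorship (.=original, N=cursor N): 1 . . 2 . 3 . . .
Index 5: author = 3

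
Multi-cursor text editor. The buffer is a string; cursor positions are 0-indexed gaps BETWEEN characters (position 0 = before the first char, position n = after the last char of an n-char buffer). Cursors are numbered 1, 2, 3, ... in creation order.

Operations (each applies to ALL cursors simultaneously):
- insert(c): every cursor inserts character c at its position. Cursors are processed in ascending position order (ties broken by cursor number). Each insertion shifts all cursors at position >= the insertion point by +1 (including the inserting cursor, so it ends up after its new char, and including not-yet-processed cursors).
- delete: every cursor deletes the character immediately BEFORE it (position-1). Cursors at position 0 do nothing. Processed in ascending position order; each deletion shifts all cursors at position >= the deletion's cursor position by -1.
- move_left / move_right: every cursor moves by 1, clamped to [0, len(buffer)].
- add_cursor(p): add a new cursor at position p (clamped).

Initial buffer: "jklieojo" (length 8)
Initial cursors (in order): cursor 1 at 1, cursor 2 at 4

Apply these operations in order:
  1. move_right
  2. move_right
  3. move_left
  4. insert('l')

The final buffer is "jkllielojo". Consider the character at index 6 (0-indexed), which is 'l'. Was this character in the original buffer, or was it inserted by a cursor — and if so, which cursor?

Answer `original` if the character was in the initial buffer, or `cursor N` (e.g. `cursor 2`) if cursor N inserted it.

After op 1 (move_right): buffer="jklieojo" (len 8), cursors c1@2 c2@5, authorship ........
After op 2 (move_right): buffer="jklieojo" (len 8), cursors c1@3 c2@6, authorship ........
After op 3 (move_left): buffer="jklieojo" (len 8), cursors c1@2 c2@5, authorship ........
After op 4 (insert('l')): buffer="jkllielojo" (len 10), cursors c1@3 c2@7, authorship ..1...2...
Authorship (.=original, N=cursor N): . . 1 . . . 2 . . .
Index 6: author = 2

Answer: cursor 2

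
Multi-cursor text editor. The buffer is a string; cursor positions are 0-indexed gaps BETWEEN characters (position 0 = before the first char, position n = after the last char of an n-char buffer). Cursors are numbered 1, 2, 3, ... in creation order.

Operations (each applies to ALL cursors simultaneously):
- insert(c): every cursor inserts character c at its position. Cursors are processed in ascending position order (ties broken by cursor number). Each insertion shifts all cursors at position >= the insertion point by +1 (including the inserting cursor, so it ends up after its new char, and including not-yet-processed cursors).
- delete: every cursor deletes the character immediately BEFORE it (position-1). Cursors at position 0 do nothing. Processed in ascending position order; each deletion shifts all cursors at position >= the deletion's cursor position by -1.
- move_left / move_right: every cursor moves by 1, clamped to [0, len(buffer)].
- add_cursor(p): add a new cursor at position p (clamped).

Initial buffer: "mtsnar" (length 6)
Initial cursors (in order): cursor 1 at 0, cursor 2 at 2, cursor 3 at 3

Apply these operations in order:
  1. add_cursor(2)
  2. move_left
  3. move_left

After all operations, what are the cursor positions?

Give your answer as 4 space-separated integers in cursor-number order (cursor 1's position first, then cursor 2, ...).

After op 1 (add_cursor(2)): buffer="mtsnar" (len 6), cursors c1@0 c2@2 c4@2 c3@3, authorship ......
After op 2 (move_left): buffer="mtsnar" (len 6), cursors c1@0 c2@1 c4@1 c3@2, authorship ......
After op 3 (move_left): buffer="mtsnar" (len 6), cursors c1@0 c2@0 c4@0 c3@1, authorship ......

Answer: 0 0 1 0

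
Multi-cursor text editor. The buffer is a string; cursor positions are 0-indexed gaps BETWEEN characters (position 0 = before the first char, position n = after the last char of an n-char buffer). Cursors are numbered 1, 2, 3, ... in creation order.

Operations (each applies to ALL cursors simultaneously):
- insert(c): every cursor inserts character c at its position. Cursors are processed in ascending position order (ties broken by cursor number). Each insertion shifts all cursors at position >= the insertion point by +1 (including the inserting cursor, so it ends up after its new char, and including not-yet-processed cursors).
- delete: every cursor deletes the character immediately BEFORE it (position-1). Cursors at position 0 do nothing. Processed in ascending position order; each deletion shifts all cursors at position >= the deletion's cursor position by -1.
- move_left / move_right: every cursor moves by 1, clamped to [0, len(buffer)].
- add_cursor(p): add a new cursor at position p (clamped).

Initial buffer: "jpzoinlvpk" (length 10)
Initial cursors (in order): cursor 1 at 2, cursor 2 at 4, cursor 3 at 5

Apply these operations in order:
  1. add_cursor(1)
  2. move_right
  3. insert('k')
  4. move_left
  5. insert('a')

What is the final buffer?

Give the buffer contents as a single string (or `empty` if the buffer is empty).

After op 1 (add_cursor(1)): buffer="jpzoinlvpk" (len 10), cursors c4@1 c1@2 c2@4 c3@5, authorship ..........
After op 2 (move_right): buffer="jpzoinlvpk" (len 10), cursors c4@2 c1@3 c2@5 c3@6, authorship ..........
After op 3 (insert('k')): buffer="jpkzkoiknklvpk" (len 14), cursors c4@3 c1@5 c2@8 c3@10, authorship ..4.1..2.3....
After op 4 (move_left): buffer="jpkzkoiknklvpk" (len 14), cursors c4@2 c1@4 c2@7 c3@9, authorship ..4.1..2.3....
After op 5 (insert('a')): buffer="jpakzakoiaknaklvpk" (len 18), cursors c4@3 c1@6 c2@10 c3@13, authorship ..44.11..22.33....

Answer: jpakzakoiaknaklvpk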